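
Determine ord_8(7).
Powers of 7 mod 8: 7^1≡7, 7^2≡1. Order = 2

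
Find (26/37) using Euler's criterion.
(26/37) = 26^{18} mod 37 = 1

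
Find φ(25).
20

Prime factorization: 25 = 5^2
Using the formula φ(n) = n × Π(1 - 1/p) for each prime factor p:
φ(25) = 25 × (1 - 1/5)
φ(25) = 20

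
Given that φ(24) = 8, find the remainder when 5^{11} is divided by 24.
By Euler: 5^{8} ≡ 1 (mod 24) since gcd(5, 24) = 1. 11 = 1×8 + 3. So 5^{11} ≡ 5^{3} ≡ 5 (mod 24)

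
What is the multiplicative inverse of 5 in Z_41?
5^(-1) ≡ 33 (mod 41). Verification: 5 × 33 = 165 ≡ 1 (mod 41)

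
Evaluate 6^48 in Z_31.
Using Fermat: 6^{30} ≡ 1 (mod 31). 48 ≡ 18 (mod 30). So 6^{48} ≡ 6^{18} ≡ 1 (mod 31)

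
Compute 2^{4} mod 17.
16

Using successive squaring:
Binary expansion of 4: 100
Powers of 2 mod 17 (each is the square of the previous):
  2^1 ≡ 2 (mod 17)
  2^2 ≡ 2² = 4 ≡ 4 (mod 17)
  2^4 ≡ 4² = 16 ≡ 16 (mod 17)
4 is a power of 2, so 2^4 is the last square: ≡ 16 (mod 17)
Result: 2^4 ≡ 16 (mod 17)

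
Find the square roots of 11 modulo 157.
The square roots of 11 mod 157 are 47 and 110. Verify: 47² = 2209 ≡ 11 (mod 157)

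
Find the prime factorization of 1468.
2^2 × 367

Divide by primes starting from smallest:
1468 ÷ 2 = 734
734 ÷ 2 = 367
367 ÷ 367 = 1

1468 = 2^2 × 367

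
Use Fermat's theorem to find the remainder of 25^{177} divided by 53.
40

By Fermat's Little Theorem, a^(p-1) ≡ 1 (mod p) for prime p and gcd(a, p) = 1
Here p = 53, so 25^52 ≡ 1 (mod 53)
We can reduce the exponent: 177 mod 52 = 21
So 25^177 ≡ 25^21 (mod 53)
Computing: 25^21 mod 53 = 40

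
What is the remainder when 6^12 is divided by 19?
Using repeated squaring. 12 = 8 + 4 (binary 1100). Repeated squaring mod 19: 6^1 ≡ 6; 6^2 ≡ 6² = 36 ≡ 17; 6^4 ≡ 17² = 289 ≡ 4; 6^8 ≡ 4² = 16 ≡ 16. Multiply: 6^12 = 6^8 × 6^4 ≡ 16 × 4 (mod 19): 16 × 4 = 64 ≡ 7. So 6^12 ≡ 7 (mod 19).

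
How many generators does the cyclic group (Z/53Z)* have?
24

The number of primitive roots modulo p is φ(p-1) = φ(52)
φ(52) = 24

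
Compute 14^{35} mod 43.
6

Using successive squaring:
Binary expansion of 35: 100011
Powers of 14 mod 43 (each is the square of the previous):
  14^1 ≡ 14 (mod 43)
  14^2 ≡ 14² = 196 ≡ 24 (mod 43)
  14^4 ≡ 24² = 576 ≡ 17 (mod 43)
  14^8 ≡ 17² = 289 ≡ 31 (mod 43)
  14^16 ≡ 31² = 961 ≡ 15 (mod 43)
  14^32 ≡ 15² = 225 ≡ 10 (mod 43)
35 = 32 + 2 + 1, so 14^35 = 14^32 × 14^2 × 14^1 ≡ 10 × 24 × 14 (mod 43)
Multiplying step by step:
  10 × 24 = 240 ≡ 25 (mod 43)
  25 × 14 = 350 ≡ 6 (mod 43)
Result: 14^35 ≡ 6 (mod 43)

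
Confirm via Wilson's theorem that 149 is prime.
(148)! mod 149 = 148. Since this equals -1 (mod 149), Wilson confirms 149 is prime.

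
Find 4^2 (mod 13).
2 = 2 (binary 10). Repeated squaring mod 13: 4^1 ≡ 4; 4^2 ≡ 4² = 16 ≡ 3. So 4^2 ≡ 3 (mod 13).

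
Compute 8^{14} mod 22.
4

Using successive squaring:
Binary expansion of 14: 1110
Powers of 8 mod 22 (each is the square of the previous):
  8^1 ≡ 8 (mod 22)
  8^2 ≡ 8² = 64 ≡ 20 (mod 22)
  8^4 ≡ 20² = 400 ≡ 4 (mod 22)
  8^8 ≡ 4² = 16 ≡ 16 (mod 22)
14 = 8 + 4 + 2, so 8^14 = 8^8 × 8^4 × 8^2 ≡ 16 × 4 × 20 (mod 22)
Multiplying step by step:
  16 × 4 = 64 ≡ 20 (mod 22)
  20 × 20 = 400 ≡ 4 (mod 22)
Result: 8^14 ≡ 4 (mod 22)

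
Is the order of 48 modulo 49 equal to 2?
Yes, ord_49(48) = 2.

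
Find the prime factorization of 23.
23

Divide by primes starting from smallest:
23 ÷ 23 = 1

23 = 23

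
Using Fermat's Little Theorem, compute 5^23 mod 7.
By Fermat: 5^{6} ≡ 1 (mod 7). 23 = 3×6 + 5. So 5^{23} ≡ 5^{5} ≡ 3 (mod 7)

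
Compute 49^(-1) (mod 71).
29

Using Extended Euclidean Algorithm:
gcd(49, 71) = 1
Bezout coefficients: 49 × 29 + 71 × -20 = 1
So 49 × 29 ≡ 1 (mod 71)
The inverse is 29 mod 71 = 29
Verification: 49 × 29 = 1421 = 20 × 71 + 1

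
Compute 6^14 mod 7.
Using Fermat: 6^{6} ≡ 1 (mod 7). 14 ≡ 2 (mod 6). So 6^{14} ≡ 6^{2} ≡ 1 (mod 7)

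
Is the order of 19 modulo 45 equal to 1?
No, the actual order is 2, not 1.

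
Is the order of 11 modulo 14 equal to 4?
No, the actual order is 3, not 4.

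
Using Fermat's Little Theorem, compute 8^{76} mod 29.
16

By Fermat's Little Theorem, a^(p-1) ≡ 1 (mod p) for prime p and gcd(a, p) = 1
Here p = 29, so 8^28 ≡ 1 (mod 29)
We can reduce the exponent: 76 mod 28 = 20
So 8^76 ≡ 8^20 (mod 29)
Computing: 8^20 mod 29 = 16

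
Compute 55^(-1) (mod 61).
10

Using Extended Euclidean Algorithm:
gcd(55, 61) = 1
Bezout coefficients: 55 × 10 + 61 × -9 = 1
So 55 × 10 ≡ 1 (mod 61)
The inverse is 10 mod 61 = 10
Verification: 55 × 10 = 550 = 9 × 61 + 1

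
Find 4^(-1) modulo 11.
3

Using Extended Euclidean Algorithm:
gcd(4, 11) = 1
Bezout coefficients: 4 × 3 + 11 × -1 = 1
So 4 × 3 ≡ 1 (mod 11)
The inverse is 3 mod 11 = 3
Verification: 4 × 3 = 12 = 1 × 11 + 1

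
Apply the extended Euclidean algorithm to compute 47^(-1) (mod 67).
Extended GCD: 47(10) + 67(-7) = 1. So 47^(-1) ≡ 10 ≡ 10 (mod 67). Verify: 47 × 10 = 470 ≡ 1 (mod 67)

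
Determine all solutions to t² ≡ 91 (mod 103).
The square roots of 91 mod 103 are 83 and 20. Verify: 83² = 6889 ≡ 91 (mod 103)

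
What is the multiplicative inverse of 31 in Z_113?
62

Using Extended Euclidean Algorithm:
gcd(31, 113) = 1
Bezout coefficients: 31 × -51 + 113 × 14 = 1
So 31 × -51 ≡ 1 (mod 113)
The inverse is -51 mod 113 = 62
Verification: 31 × 62 = 1922 = 17 × 113 + 1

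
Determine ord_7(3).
Powers of 3 mod 7: 3^1≡3, 3^2≡2, 3^3≡6, 3^4≡4, 3^5≡5, 3^6≡1. Order = 6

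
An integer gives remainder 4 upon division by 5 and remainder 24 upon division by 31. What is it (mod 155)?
M = 5 × 31 = 155. M₁ = 31, y₁ ≡ 1 (mod 5). M₂ = 5, y₂ ≡ 25 (mod 31). t = 4×31×1 + 24×5×25 ≡ 24 (mod 155). The smallest positive such number is 24.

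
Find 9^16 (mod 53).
Using repeated squaring. 16 = 16 (binary 10000). Repeated squaring mod 53: 9^1 ≡ 9; 9^2 ≡ 9² = 81 ≡ 28; 9^4 ≡ 28² = 784 ≡ 42; 9^8 ≡ 42² = 1764 ≡ 15; 9^16 ≡ 15² = 225 ≡ 13. So 9^16 ≡ 13 (mod 53).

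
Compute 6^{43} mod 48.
0

Using successive squaring:
Binary expansion of 43: 101011
Powers of 6 mod 48 (each is the square of the previous):
  6^1 ≡ 6 (mod 48)
  6^2 ≡ 6² = 36 ≡ 36 (mod 48)
  6^4 ≡ 36² = 1296 ≡ 0 (mod 48)
  6^8 ≡ 0² = 0 ≡ 0 (mod 48)
  6^16 ≡ 0² = 0 ≡ 0 (mod 48)
  6^32 ≡ 0² = 0 ≡ 0 (mod 48)
43 = 32 + 8 + 2 + 1, so 6^43 = 6^32 × 6^8 × 6^2 × 6^1 ≡ 0 × 0 × 36 × 6 (mod 48)
Multiplying step by step:
  0 × 0 = 0 ≡ 0 (mod 48)
  0 × 36 = 0 ≡ 0 (mod 48)
  0 × 6 = 0 ≡ 0 (mod 48)
Result: 6^43 ≡ 0 (mod 48)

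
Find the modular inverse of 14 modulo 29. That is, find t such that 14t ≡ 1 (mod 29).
27

Using Extended Euclidean Algorithm:
gcd(14, 29) = 1
Bezout coefficients: 14 × -2 + 29 × 1 = 1
So 14 × -2 ≡ 1 (mod 29)
The inverse is -2 mod 29 = 27
Verification: 14 × 27 = 378 = 13 × 29 + 1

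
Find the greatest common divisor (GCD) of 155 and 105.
5

Using the Euclidean algorithm:
155 = 1 × 105 + 50
105 = 2 × 50 + 5
50 = 10 × 5 + 0

GCD(155, 105) = 5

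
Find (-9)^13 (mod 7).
Using Fermat: (-9)^{6} ≡ 1 (mod 7). 13 ≡ 1 (mod 6). So (-9)^{13} ≡ (-9)^{1} ≡ 5 (mod 7)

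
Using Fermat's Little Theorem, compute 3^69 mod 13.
By Fermat: 3^{12} ≡ 1 (mod 13). 69 = 5×12 + 9. So 3^{69} ≡ 3^{9} ≡ 1 (mod 13)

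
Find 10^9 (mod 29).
9 = 8 + 1 (binary 1001). Repeated squaring mod 29: 10^1 ≡ 10; 10^2 ≡ 10² = 100 ≡ 13; 10^4 ≡ 13² = 169 ≡ 24; 10^8 ≡ 24² = 576 ≡ 25. Multiply: 10^9 = 10^8 × 10^1 ≡ 25 × 10 (mod 29): 25 × 10 = 250 ≡ 18. So 10^9 ≡ 18 (mod 29).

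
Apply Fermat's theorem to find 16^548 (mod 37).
By Fermat: 16^{36} ≡ 1 (mod 37). 548 ≡ 8 (mod 36). So 16^{548} ≡ 16^{8} ≡ 7 (mod 37)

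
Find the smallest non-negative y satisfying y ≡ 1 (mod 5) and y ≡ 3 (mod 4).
M = 5 × 4 = 20. M₁ = 4, y₁ ≡ 4 (mod 5). M₂ = 5, y₂ ≡ 1 (mod 4). y = 1×4×4 + 3×5×1 ≡ 11 (mod 20)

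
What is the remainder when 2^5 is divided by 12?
5 = 4 + 1 (binary 101). Repeated squaring mod 12: 2^1 ≡ 2; 2^2 ≡ 2² = 4 ≡ 4; 2^4 ≡ 4² = 16 ≡ 4. Multiply: 2^5 = 2^4 × 2^1 ≡ 4 × 2 (mod 12): 4 × 2 = 8 ≡ 8. So 2^5 ≡ 8 (mod 12).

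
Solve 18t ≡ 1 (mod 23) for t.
18^(-1) ≡ 9 (mod 23). Verification: 18 × 9 = 162 ≡ 1 (mod 23)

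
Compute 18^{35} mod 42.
30

Using successive squaring:
Binary expansion of 35: 100011
Powers of 18 mod 42 (each is the square of the previous):
  18^1 ≡ 18 (mod 42)
  18^2 ≡ 18² = 324 ≡ 30 (mod 42)
  18^4 ≡ 30² = 900 ≡ 18 (mod 42)
  18^8 ≡ 18² = 324 ≡ 30 (mod 42)
  18^16 ≡ 30² = 900 ≡ 18 (mod 42)
  18^32 ≡ 18² = 324 ≡ 30 (mod 42)
35 = 32 + 2 + 1, so 18^35 = 18^32 × 18^2 × 18^1 ≡ 30 × 30 × 18 (mod 42)
Multiplying step by step:
  30 × 30 = 900 ≡ 18 (mod 42)
  18 × 18 = 324 ≡ 30 (mod 42)
Result: 18^35 ≡ 30 (mod 42)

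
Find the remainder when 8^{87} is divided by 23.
By Fermat: 8^{22} ≡ 1 (mod 23). 87 = 3×22 + 21. So 8^{87} ≡ 8^{21} ≡ 3 (mod 23)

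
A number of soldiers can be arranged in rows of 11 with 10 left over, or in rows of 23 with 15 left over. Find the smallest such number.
M = 11 × 23 = 253. M₁ = 23, y₁ ≡ 1 (mod 11). M₂ = 11, y₂ ≡ 21 (mod 23). r = 10×23×1 + 15×11×21 ≡ 153 (mod 253). The smallest positive such number is 153.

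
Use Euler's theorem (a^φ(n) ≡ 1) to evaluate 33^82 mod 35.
By Euler: 33^{24} ≡ 1 (mod 35) since gcd(33, 35) = 1. 82 = 3×24 + 10. So 33^{82} ≡ 33^{10} ≡ 9 (mod 35)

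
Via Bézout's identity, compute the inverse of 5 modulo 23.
Extended GCD: 5(-9) + 23(2) = 1. So 5^(-1) ≡ 14 ≡ 14 (mod 23). Verify: 5 × 14 = 70 ≡ 1 (mod 23)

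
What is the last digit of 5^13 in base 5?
Using repeated squaring. 5 ≡ 0 (mod 5). 13 = 8 + 4 + 1 (binary 1101). Repeated squaring mod 5: 0^1 ≡ 0; 0^2 ≡ 0² = 0 ≡ 0; 0^4 ≡ 0² = 0 ≡ 0; 0^8 ≡ 0² = 0 ≡ 0. Multiply: 5^13 ≡ 0^8 × 0^4 × 0^1 ≡ 0 × 0 × 0 (mod 5): 0 × 0 = 0 ≡ 0; 0 × 0 = 0 ≡ 0. So 5^13 ≡ 0 (mod 5).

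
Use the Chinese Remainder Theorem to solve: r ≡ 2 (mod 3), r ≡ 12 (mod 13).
M = 3 × 13 = 39. M₁ = 13, y₁ ≡ 1 (mod 3). M₂ = 3, y₂ ≡ 9 (mod 13). r = 2×13×1 + 12×3×9 ≡ 38 (mod 39)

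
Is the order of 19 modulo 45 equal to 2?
Yes, ord_45(19) = 2.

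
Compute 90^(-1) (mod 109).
86

Using Extended Euclidean Algorithm:
gcd(90, 109) = 1
Bezout coefficients: 90 × -23 + 109 × 19 = 1
So 90 × -23 ≡ 1 (mod 109)
The inverse is -23 mod 109 = 86
Verification: 90 × 86 = 7740 = 71 × 109 + 1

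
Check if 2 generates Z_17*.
p - 1 = 16 has prime divisors 2. Check 2^(16/q) mod 17 for each: 2^(16/2) = 2^8 ≡ 1 (mod 17). Since 2^8 ≡ 1 (mod 17), the order of 2 divides 8 (in fact the order is 8) ≠ 16, so it is not a primitive root.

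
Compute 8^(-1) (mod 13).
8^(-1) ≡ 5 (mod 13). Verification: 8 × 5 = 40 ≡ 1 (mod 13)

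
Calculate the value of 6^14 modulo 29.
Using repeated squaring. 14 = 8 + 4 + 2 (binary 1110). Repeated squaring mod 29: 6^1 ≡ 6; 6^2 ≡ 6² = 36 ≡ 7; 6^4 ≡ 7² = 49 ≡ 20; 6^8 ≡ 20² = 400 ≡ 23. Multiply: 6^14 = 6^8 × 6^4 × 6^2 ≡ 23 × 20 × 7 (mod 29): 23 × 20 = 460 ≡ 25; 25 × 7 = 175 ≡ 1. So 6^14 ≡ 1 (mod 29).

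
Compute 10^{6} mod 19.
11

Using successive squaring:
Binary expansion of 6: 110
Powers of 10 mod 19 (each is the square of the previous):
  10^1 ≡ 10 (mod 19)
  10^2 ≡ 10² = 100 ≡ 5 (mod 19)
  10^4 ≡ 5² = 25 ≡ 6 (mod 19)
6 = 4 + 2, so 10^6 = 10^4 × 10^2 ≡ 6 × 5 (mod 19)
Multiplying step by step:
  6 × 5 = 30 ≡ 11 (mod 19)
Result: 10^6 ≡ 11 (mod 19)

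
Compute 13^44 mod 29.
Using Fermat: 13^{28} ≡ 1 (mod 29). 44 ≡ 16 (mod 28). So 13^{44} ≡ 13^{16} ≡ 24 (mod 29)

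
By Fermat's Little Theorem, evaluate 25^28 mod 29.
By Fermat's Little Theorem, 25^{28} ≡ 1 (mod 29) since 29 is prime and gcd(25, 29) = 1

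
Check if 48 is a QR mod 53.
By Euler's criterion: 48^{26} ≡ 52 (mod 53). Since this equals -1 (≡ 52), 48 is not a QR.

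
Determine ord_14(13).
Powers of 13 mod 14: 13^1≡13, 13^2≡1. Order = 2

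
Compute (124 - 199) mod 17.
10

(124 - 199) = -75
-75 mod 17 = 10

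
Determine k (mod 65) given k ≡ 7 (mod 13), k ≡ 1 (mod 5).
46

Using the Chinese Remainder Theorem:
M = product of moduli = 65
For equation 1: M_1 = 5, 5 ≡ 5 (mod 13), inverse of 5 mod 13 is 8 (check: 5 × 8 = 40 ≡ 1 (mod 13))
For equation 2: M_2 = 13, 13 ≡ 3 (mod 5), inverse of 13 mod 5 is 2 (check: 3 × 2 = 6 ≡ 1 (mod 5))
Combine: k ≡ Σ r_i×M_i×(M_i⁻¹ mod m_i) = 7×5×8 + 1×13×2 = 280 + 26 = 306
306 mod 65 = 46
k ≡ 46 (mod 65)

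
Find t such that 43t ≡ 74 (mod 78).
38

Since gcd(43, 78) = 1 divides 74, a solution exists.
Multiply both sides by the inverse of 43 mod 78:
  43^(-1) mod 78 = 49
  x ≡ 49 × 74 ≡ 3626 ≡ 38 (mod 78)
Verification: 43 × 38 = 1634 = 20 × 78 + 74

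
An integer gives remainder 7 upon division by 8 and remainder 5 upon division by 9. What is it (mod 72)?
M = 8 × 9 = 72. M₁ = 9, y₁ ≡ 1 (mod 8). M₂ = 8, y₂ ≡ 8 (mod 9). m = 7×9×1 + 5×8×8 ≡ 23 (mod 72). The smallest positive such number is 23.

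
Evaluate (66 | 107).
(66/107) = 66^{53} mod 107 = -1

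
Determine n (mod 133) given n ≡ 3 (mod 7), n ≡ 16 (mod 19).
73

Using the Chinese Remainder Theorem:
M = product of moduli = 133
For equation 1: M_1 = 19, 19 ≡ 5 (mod 7), inverse of 19 mod 7 is 3 (check: 5 × 3 = 15 ≡ 1 (mod 7))
For equation 2: M_2 = 7, 7 ≡ 7 (mod 19), inverse of 7 mod 19 is 11 (check: 7 × 11 = 77 ≡ 1 (mod 19))
Combine: n ≡ Σ r_i×M_i×(M_i⁻¹ mod m_i) = 3×19×3 + 16×7×11 = 171 + 1232 = 1403
1403 mod 133 = 73
n ≡ 73 (mod 133)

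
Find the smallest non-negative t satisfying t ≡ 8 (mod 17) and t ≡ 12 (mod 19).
M = 17 × 19 = 323. M₁ = 19, y₁ ≡ 9 (mod 17). M₂ = 17, y₂ ≡ 9 (mod 19). t = 8×19×9 + 12×17×9 ≡ 297 (mod 323)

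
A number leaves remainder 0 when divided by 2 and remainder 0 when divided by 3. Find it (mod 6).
M = 2 × 3 = 6. M₁ = 3, y₁ ≡ 1 (mod 2). M₂ = 2, y₂ ≡ 2 (mod 3). r = 0×3×1 + 0×2×2 ≡ 0 (mod 6)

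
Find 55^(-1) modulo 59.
44

Using Extended Euclidean Algorithm:
gcd(55, 59) = 1
Bezout coefficients: 55 × -15 + 59 × 14 = 1
So 55 × -15 ≡ 1 (mod 59)
The inverse is -15 mod 59 = 44
Verification: 55 × 44 = 2420 = 41 × 59 + 1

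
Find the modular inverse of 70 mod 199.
70^(-1) ≡ 145 (mod 199). Verification: 70 × 145 = 10150 ≡ 1 (mod 199)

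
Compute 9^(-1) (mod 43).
9^(-1) ≡ 24 (mod 43). Verification: 9 × 24 = 216 ≡ 1 (mod 43)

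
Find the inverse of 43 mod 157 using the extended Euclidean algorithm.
Extended GCD: 43(-73) + 157(20) = 1. So 43^(-1) ≡ 84 ≡ 84 (mod 157). Verify: 43 × 84 = 3612 ≡ 1 (mod 157)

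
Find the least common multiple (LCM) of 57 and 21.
399

First find GCD(57, 21) using the Euclidean algorithm:
57 = 2 × 21 + 15
21 = 1 × 15 + 6
15 = 2 × 6 + 3
6 = 2 × 3 + 0
GCD(57, 21) = 3

LCM formula: LCM(a, b) = (a × b) / GCD(a, b)
LCM(57, 21) = (57 × 21) / 3
LCM(57, 21) = 1197 / 3
LCM(57, 21) = 399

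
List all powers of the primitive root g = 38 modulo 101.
g^1, g^2, ..., g^{100} mod 101: {38, 30, 29, 92, 62, 33, 42, 81, 48, 6, 26, 79, 73, 47, 69, 97, 50, 82, 86, 36, 55, 70, 34, 80, 10, 77, 98, 88, 11, 14, 27, 16, 2, 76, 60, 58, 83, 23, 66, 84, 61, 96, 12, 52, 57, 45, 94, 37, 93, 100, 63, 71, 72, 9, 39, 68, 59, 20, 53, 95, 75, 22, 28, 54, 32, 4, 51, 19, 15, 65, 46, 31, 67, 21, 91, 24, 3, 13, 90, 87, 74, 85, 99, 25, 41, 43, 18, 78, 35, 17, 40, 5, 89, 49, 44, 56, 7, 64, 8, 1}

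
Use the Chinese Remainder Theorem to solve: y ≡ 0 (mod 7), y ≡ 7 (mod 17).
7

Using the Chinese Remainder Theorem:
M = product of moduli = 119
For equation 1: M_1 = 17, 17 ≡ 3 (mod 7), inverse of 17 mod 7 is 5 (check: 3 × 5 = 15 ≡ 1 (mod 7))
For equation 2: M_2 = 7, 7 ≡ 7 (mod 17), inverse of 7 mod 17 is 5 (check: 7 × 5 = 35 ≡ 1 (mod 17))
Combine: y ≡ Σ r_i×M_i×(M_i⁻¹ mod m_i) = 0×17×5 + 7×7×5 = 0 + 245 = 245
245 mod 119 = 7
y ≡ 7 (mod 119)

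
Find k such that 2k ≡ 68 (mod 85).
34

Since gcd(2, 85) = 1 divides 68, a solution exists.
Multiply both sides by the inverse of 2 mod 85:
  2^(-1) mod 85 = 43
  x ≡ 43 × 68 ≡ 2924 ≡ 34 (mod 85)
Verification: 2 × 34 = 68 = 0 × 85 + 68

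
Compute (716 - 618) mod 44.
10

(716 - 618) = 98
98 mod 44 = 10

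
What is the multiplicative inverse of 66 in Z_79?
66^(-1) ≡ 6 (mod 79). Verification: 66 × 6 = 396 ≡ 1 (mod 79)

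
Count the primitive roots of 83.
40

The number of primitive roots modulo p is φ(p-1) = φ(82)
φ(82) = 40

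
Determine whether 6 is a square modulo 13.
By Euler's criterion: 6^{6} ≡ 12 (mod 13). Since this equals -1 (≡ 12), 6 is not a QR.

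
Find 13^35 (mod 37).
Using repeated squaring. 35 = 32 + 2 + 1 (binary 100011). Repeated squaring mod 37: 13^1 ≡ 13; 13^2 ≡ 13² = 169 ≡ 21; 13^4 ≡ 21² = 441 ≡ 34; 13^8 ≡ 34² = 1156 ≡ 9; 13^16 ≡ 9² = 81 ≡ 7; 13^32 ≡ 7² = 49 ≡ 12. Multiply: 13^35 = 13^32 × 13^2 × 13^1 ≡ 12 × 21 × 13 (mod 37): 12 × 21 = 252 ≡ 30; 30 × 13 = 390 ≡ 20. So 13^35 ≡ 20 (mod 37).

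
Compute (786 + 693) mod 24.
15

(786 + 693) = 1479
1479 mod 24 = 15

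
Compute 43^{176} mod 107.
87

Using successive squaring:
Binary expansion of 176: 10110000
Powers of 43 mod 107 (each is the square of the previous):
  43^1 ≡ 43 (mod 107)
  43^2 ≡ 43² = 1849 ≡ 30 (mod 107)
  43^4 ≡ 30² = 900 ≡ 44 (mod 107)
  43^8 ≡ 44² = 1936 ≡ 10 (mod 107)
  43^16 ≡ 10² = 100 ≡ 100 (mod 107)
  43^32 ≡ 100² = 10000 ≡ 49 (mod 107)
  43^64 ≡ 49² = 2401 ≡ 47 (mod 107)
  43^128 ≡ 47² = 2209 ≡ 69 (mod 107)
176 = 128 + 32 + 16, so 43^176 = 43^128 × 43^32 × 43^16 ≡ 69 × 49 × 100 (mod 107)
Multiplying step by step:
  69 × 49 = 3381 ≡ 64 (mod 107)
  64 × 100 = 6400 ≡ 87 (mod 107)
Result: 43^176 ≡ 87 (mod 107)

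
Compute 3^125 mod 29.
Using Fermat: 3^{28} ≡ 1 (mod 29). 125 ≡ 13 (mod 28). So 3^{125} ≡ 3^{13} ≡ 19 (mod 29)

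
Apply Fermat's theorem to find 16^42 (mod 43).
By Fermat's Little Theorem, 16^{42} ≡ 1 (mod 43) since 43 is prime and gcd(16, 43) = 1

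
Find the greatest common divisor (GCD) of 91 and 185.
1

Using the Euclidean algorithm:
91 = 0 × 185 + 91
185 = 2 × 91 + 3
91 = 30 × 3 + 1
3 = 3 × 1 + 0

GCD(91, 185) = 1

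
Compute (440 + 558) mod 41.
14

(440 + 558) = 998
998 mod 41 = 14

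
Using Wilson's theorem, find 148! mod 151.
(150)! = (148)! × (149) × (150) ≡ -1 (mod 151). So (148)! ≡ -1 × [(150)(149)]^(-1) ≡ 75 (mod 151)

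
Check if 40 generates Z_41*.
p - 1 = 40 has prime divisors 2, 5. Check 40^(40/q) mod 41 for each: 40^(40/2) = 40^20 ≡ 1, 40^(40/5) = 40^8 ≡ 1 (mod 41). Since 40^20 ≡ 1 (mod 41), the order of 40 divides 20 (in fact the order is 2) ≠ 40, so it is not a primitive root.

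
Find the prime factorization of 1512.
2^3 × 3^3 × 7

Divide by primes starting from smallest:
1512 ÷ 2 = 756
756 ÷ 2 = 378
378 ÷ 2 = 189
189 ÷ 3 = 63
63 ÷ 3 = 21
21 ÷ 3 = 7
7 ÷ 7 = 1

1512 = 2^3 × 3^3 × 7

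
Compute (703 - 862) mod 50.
41

(703 - 862) = -159
-159 mod 50 = 41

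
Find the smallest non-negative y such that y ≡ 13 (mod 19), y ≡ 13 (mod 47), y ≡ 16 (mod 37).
7157

Using the Chinese Remainder Theorem:
M = product of moduli = 33041
For equation 1: M_1 = 1739, 1739 ≡ 10 (mod 19), inverse of 1739 mod 19 is 2 (check: 10 × 2 = 20 ≡ 1 (mod 19))
For equation 2: M_2 = 703, 703 ≡ 45 (mod 47), inverse of 703 mod 47 is 23 (check: 45 × 23 = 1035 ≡ 1 (mod 47))
For equation 3: M_3 = 893, 893 ≡ 5 (mod 37), inverse of 893 mod 37 is 15 (check: 5 × 15 = 75 ≡ 1 (mod 37))
Combine: y ≡ Σ r_i×M_i×(M_i⁻¹ mod m_i) = 13×1739×2 + 13×703×23 + 16×893×15 = 45214 + 210197 + 214320 = 469731
469731 mod 33041 = 7157
y ≡ 7157 (mod 33041)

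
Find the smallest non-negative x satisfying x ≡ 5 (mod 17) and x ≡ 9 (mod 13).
M = 17 × 13 = 221. M₁ = 13, y₁ ≡ 4 (mod 17). M₂ = 17, y₂ ≡ 10 (mod 13). x = 5×13×4 + 9×17×10 ≡ 22 (mod 221)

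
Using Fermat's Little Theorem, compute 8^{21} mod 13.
8

By Fermat's Little Theorem, a^(p-1) ≡ 1 (mod p) for prime p and gcd(a, p) = 1
Here p = 13, so 8^12 ≡ 1 (mod 13)
We can reduce the exponent: 21 mod 12 = 9
So 8^21 ≡ 8^9 (mod 13)
Computing: 8^9 mod 13 = 8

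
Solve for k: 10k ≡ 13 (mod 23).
22

Since gcd(10, 23) = 1 divides 13, a solution exists.
Multiply both sides by the inverse of 10 mod 23:
  10^(-1) mod 23 = 7
  x ≡ 7 × 13 ≡ 91 ≡ 22 (mod 23)
Verification: 10 × 22 = 220 = 9 × 23 + 13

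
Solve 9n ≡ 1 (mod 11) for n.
9^(-1) ≡ 5 (mod 11). Verification: 9 × 5 = 45 ≡ 1 (mod 11)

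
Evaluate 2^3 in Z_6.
3 = 2 + 1 (binary 11). Repeated squaring mod 6: 2^1 ≡ 2; 2^2 ≡ 2² = 4 ≡ 4. Multiply: 2^3 = 2^2 × 2^1 ≡ 4 × 2 (mod 6): 4 × 2 = 8 ≡ 2. So 2^3 ≡ 2 (mod 6).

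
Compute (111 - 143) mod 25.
18

(111 - 143) = -32
-32 mod 25 = 18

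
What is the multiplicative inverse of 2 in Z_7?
4

Using Extended Euclidean Algorithm:
gcd(2, 7) = 1
Bezout coefficients: 2 × -3 + 7 × 1 = 1
So 2 × -3 ≡ 1 (mod 7)
The inverse is -3 mod 7 = 4
Verification: 2 × 4 = 8 = 1 × 7 + 1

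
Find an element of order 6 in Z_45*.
4 has order 6 mod 45 since 4^{6} ≡ 1 (mod 45) and no smaller power works.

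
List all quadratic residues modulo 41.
QRs mod 41: {1, 2, 4, 5, 8, 9, 10, 16, 18, 20, 21, 23, 25, 31, 32, 33, 36, 37, 39, 40}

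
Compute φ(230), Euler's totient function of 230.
88

Prime factorization: 230 = 2 × 5 × 23
Using the formula φ(n) = n × Π(1 - 1/p) for each prime factor p:
φ(230) = 230 × (1 - 1/2) × (1 - 1/5) × (1 - 1/23)
φ(230) = 88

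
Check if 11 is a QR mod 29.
By Euler's criterion: 11^{14} ≡ 28 (mod 29). Since this equals -1 (≡ 28), 11 is not a QR.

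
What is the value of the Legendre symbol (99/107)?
(99/107) = 99^{53} mod 107 = 1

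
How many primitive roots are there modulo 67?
20

The number of primitive roots modulo p is φ(p-1) = φ(66)
φ(66) = 20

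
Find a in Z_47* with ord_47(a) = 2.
46 has order 2 mod 47 since 46^{2} ≡ 1 (mod 47) and no smaller power works.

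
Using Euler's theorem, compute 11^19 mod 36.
By Euler: 11^{12} ≡ 1 (mod 36) since gcd(11, 36) = 1. 19 = 1×12 + 7. So 11^{19} ≡ 11^{7} ≡ 11 (mod 36)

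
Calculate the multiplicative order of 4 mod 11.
Powers of 4 mod 11: 4^1≡4, 4^2≡5, 4^3≡9, 4^4≡3, 4^5≡1. Order = 5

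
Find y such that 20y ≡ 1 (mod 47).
20^(-1) ≡ 40 (mod 47). Verification: 20 × 40 = 800 ≡ 1 (mod 47)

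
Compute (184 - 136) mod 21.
6

(184 - 136) = 48
48 mod 21 = 6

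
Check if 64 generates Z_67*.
p - 1 = 66 has prime divisors 2, 3, 11. Check 64^(66/q) mod 67 for each: 64^(66/2) = 64^33 ≡ 1, 64^(66/3) = 64^22 ≡ 1, 64^(66/11) = 64^6 ≡ 59 (mod 67). Since 64^33 ≡ 1 (mod 67), the order of 64 divides 33 (in fact the order is 11) ≠ 66, so it is not a primitive root.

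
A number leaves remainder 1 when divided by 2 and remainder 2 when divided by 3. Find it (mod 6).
M = 2 × 3 = 6. M₁ = 3, y₁ ≡ 1 (mod 2). M₂ = 2, y₂ ≡ 2 (mod 3). z = 1×3×1 + 2×2×2 ≡ 5 (mod 6)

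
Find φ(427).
360

Prime factorization: 427 = 7 × 61
Using the formula φ(n) = n × Π(1 - 1/p) for each prime factor p:
φ(427) = 427 × (1 - 1/7) × (1 - 1/61)
φ(427) = 360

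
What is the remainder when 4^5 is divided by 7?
5 = 4 + 1 (binary 101). Repeated squaring mod 7: 4^1 ≡ 4; 4^2 ≡ 4² = 16 ≡ 2; 4^4 ≡ 2² = 4 ≡ 4. Multiply: 4^5 = 4^4 × 4^1 ≡ 4 × 4 (mod 7): 4 × 4 = 16 ≡ 2. So 4^5 ≡ 2 (mod 7).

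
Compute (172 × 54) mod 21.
6

(172 × 54) = 9288
9288 mod 21 = 6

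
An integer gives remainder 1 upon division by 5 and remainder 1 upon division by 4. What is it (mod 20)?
M = 5 × 4 = 20. M₁ = 4, y₁ ≡ 4 (mod 5). M₂ = 5, y₂ ≡ 1 (mod 4). z = 1×4×4 + 1×5×1 ≡ 1 (mod 20). The smallest positive such number is 1.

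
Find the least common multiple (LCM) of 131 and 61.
7991

First find GCD(131, 61) using the Euclidean algorithm:
131 = 2 × 61 + 9
61 = 6 × 9 + 7
9 = 1 × 7 + 2
7 = 3 × 2 + 1
2 = 2 × 1 + 0
GCD(131, 61) = 1

LCM formula: LCM(a, b) = (a × b) / GCD(a, b)
LCM(131, 61) = (131 × 61) / 1
LCM(131, 61) = 7991 / 1
LCM(131, 61) = 7991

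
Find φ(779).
720

Prime factorization: 779 = 19 × 41
Using the formula φ(n) = n × Π(1 - 1/p) for each prime factor p:
φ(779) = 779 × (1 - 1/19) × (1 - 1/41)
φ(779) = 720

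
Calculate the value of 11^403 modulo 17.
Using Fermat: 11^{16} ≡ 1 (mod 17). 403 ≡ 3 (mod 16). So 11^{403} ≡ 11^{3} ≡ 5 (mod 17)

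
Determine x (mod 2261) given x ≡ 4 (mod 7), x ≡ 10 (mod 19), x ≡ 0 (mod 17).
1530

Using the Chinese Remainder Theorem:
M = product of moduli = 2261
For equation 1: M_1 = 323, 323 ≡ 1 (mod 7), inverse of 323 mod 7 is 1 (check: 1 × 1 = 1 ≡ 1 (mod 7))
For equation 2: M_2 = 119, 119 ≡ 5 (mod 19), inverse of 119 mod 19 is 4 (check: 5 × 4 = 20 ≡ 1 (mod 19))
For equation 3: M_3 = 133, 133 ≡ 14 (mod 17), inverse of 133 mod 17 is 11 (check: 14 × 11 = 154 ≡ 1 (mod 17))
Combine: x ≡ Σ r_i×M_i×(M_i⁻¹ mod m_i) = 4×323×1 + 10×119×4 + 0×133×11 = 1292 + 4760 + 0 = 6052
6052 mod 2261 = 1530
x ≡ 1530 (mod 2261)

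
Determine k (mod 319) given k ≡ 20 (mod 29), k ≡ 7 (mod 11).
194

Using the Chinese Remainder Theorem:
M = product of moduli = 319
For equation 1: M_1 = 11, 11 ≡ 11 (mod 29), inverse of 11 mod 29 is 8 (check: 11 × 8 = 88 ≡ 1 (mod 29))
For equation 2: M_2 = 29, 29 ≡ 7 (mod 11), inverse of 29 mod 11 is 8 (check: 7 × 8 = 56 ≡ 1 (mod 11))
Combine: k ≡ Σ r_i×M_i×(M_i⁻¹ mod m_i) = 20×11×8 + 7×29×8 = 1760 + 1624 = 3384
3384 mod 319 = 194
k ≡ 194 (mod 319)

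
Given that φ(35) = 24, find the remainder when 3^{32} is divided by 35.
By Euler: 3^{24} ≡ 1 (mod 35) since gcd(3, 35) = 1. 32 = 1×24 + 8. So 3^{32} ≡ 3^{8} ≡ 16 (mod 35)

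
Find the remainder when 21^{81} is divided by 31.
By Fermat: 21^{30} ≡ 1 (mod 31). 81 = 2×30 + 21. So 21^{81} ≡ 21^{21} ≡ 29 (mod 31)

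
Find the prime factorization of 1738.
2 × 11 × 79

Divide by primes starting from smallest:
1738 ÷ 2 = 869
869 ÷ 11 = 79
79 ÷ 79 = 1

1738 = 2 × 11 × 79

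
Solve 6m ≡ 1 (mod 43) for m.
6^(-1) ≡ 36 (mod 43). Verification: 6 × 36 = 216 ≡ 1 (mod 43)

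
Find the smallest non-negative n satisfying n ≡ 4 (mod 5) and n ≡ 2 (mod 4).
M = 5 × 4 = 20. M₁ = 4, y₁ ≡ 4 (mod 5). M₂ = 5, y₂ ≡ 1 (mod 4). n = 4×4×4 + 2×5×1 ≡ 14 (mod 20)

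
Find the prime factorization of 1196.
2^2 × 13 × 23

Divide by primes starting from smallest:
1196 ÷ 2 = 598
598 ÷ 2 = 299
299 ÷ 13 = 23
23 ÷ 23 = 1

1196 = 2^2 × 13 × 23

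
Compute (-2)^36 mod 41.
Using repeated squaring. (-2) ≡ 39 (mod 41). 36 = 32 + 4 (binary 100100). Repeated squaring mod 41: 39^1 ≡ 39; 39^2 ≡ 39² = 1521 ≡ 4; 39^4 ≡ 4² = 16 ≡ 16; 39^8 ≡ 16² = 256 ≡ 10; 39^16 ≡ 10² = 100 ≡ 18; 39^32 ≡ 18² = 324 ≡ 37. Multiply: (-2)^36 ≡ 39^32 × 39^4 ≡ 37 × 16 (mod 41): 37 × 16 = 592 ≡ 18. So (-2)^36 ≡ 18 (mod 41).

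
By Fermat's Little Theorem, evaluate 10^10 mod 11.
By Fermat's Little Theorem, 10^{10} ≡ 1 (mod 11) since 11 is prime and gcd(10, 11) = 1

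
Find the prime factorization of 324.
2^2 × 3^4

Divide by primes starting from smallest:
324 ÷ 2 = 162
162 ÷ 2 = 81
81 ÷ 3 = 27
27 ÷ 3 = 9
9 ÷ 3 = 3
3 ÷ 3 = 1

324 = 2^2 × 3^4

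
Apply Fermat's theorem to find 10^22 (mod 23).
By Fermat's Little Theorem, 10^{22} ≡ 1 (mod 23) since 23 is prime and gcd(10, 23) = 1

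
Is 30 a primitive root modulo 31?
No

To verify, check if 30^(30/q) ≢ 1 (mod 31) for each prime divisor q of 30
Divisors of 30 = 30: [1, 2, 3, 5, 6, 10, 15, 30]
  30^(30/2) = 30^15 ≡ 30 (mod 31)
  30^(30/3) = 30^10 ≡ 1 (mod 31)
  30^(30/5) = 30^6 ≡ 1 (mod 31)
Conclusion: 30 is not a primitive root modulo 31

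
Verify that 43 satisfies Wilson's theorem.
(42)! mod 43 = 42. Since this equals -1 (mod 43), Wilson confirms 43 is prime.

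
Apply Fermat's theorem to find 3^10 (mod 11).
By Fermat's Little Theorem, 3^{10} ≡ 1 (mod 11) since 11 is prime and gcd(3, 11) = 1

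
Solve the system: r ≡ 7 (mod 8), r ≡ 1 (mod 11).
M = 8 × 11 = 88. M₁ = 11, y₁ ≡ 3 (mod 8). M₂ = 8, y₂ ≡ 7 (mod 11). r = 7×11×3 + 1×8×7 ≡ 23 (mod 88)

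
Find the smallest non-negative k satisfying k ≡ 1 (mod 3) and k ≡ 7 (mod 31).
M = 3 × 31 = 93. M₁ = 31, y₁ ≡ 1 (mod 3). M₂ = 3, y₂ ≡ 21 (mod 31). k = 1×31×1 + 7×3×21 ≡ 7 (mod 93)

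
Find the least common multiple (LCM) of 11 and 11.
11

First find GCD(11, 11) using the Euclidean algorithm:
11 = 1 × 11 + 0
GCD(11, 11) = 11

LCM formula: LCM(a, b) = (a × b) / GCD(a, b)
LCM(11, 11) = (11 × 11) / 11
LCM(11, 11) = 121 / 11
LCM(11, 11) = 11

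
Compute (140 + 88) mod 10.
8

(140 + 88) = 228
228 mod 10 = 8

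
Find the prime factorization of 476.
2^2 × 7 × 17

Divide by primes starting from smallest:
476 ÷ 2 = 238
238 ÷ 2 = 119
119 ÷ 7 = 17
17 ÷ 17 = 1

476 = 2^2 × 7 × 17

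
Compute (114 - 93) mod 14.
7

(114 - 93) = 21
21 mod 14 = 7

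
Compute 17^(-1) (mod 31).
17^(-1) ≡ 11 (mod 31). Verification: 17 × 11 = 187 ≡ 1 (mod 31)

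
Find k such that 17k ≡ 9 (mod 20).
17

Since gcd(17, 20) = 1 divides 9, a solution exists.
Multiply both sides by the inverse of 17 mod 20:
  17^(-1) mod 20 = 13
  x ≡ 13 × 9 ≡ 117 ≡ 17 (mod 20)
Verification: 17 × 17 = 289 = 14 × 20 + 9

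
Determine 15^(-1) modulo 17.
15^(-1) ≡ 8 (mod 17). Verification: 15 × 8 = 120 ≡ 1 (mod 17)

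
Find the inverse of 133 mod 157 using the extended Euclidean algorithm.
Extended GCD: 133(-72) + 157(61) = 1. So 133^(-1) ≡ 85 ≡ 85 (mod 157). Verify: 133 × 85 = 11305 ≡ 1 (mod 157)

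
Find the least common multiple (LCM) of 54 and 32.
864

First find GCD(54, 32) using the Euclidean algorithm:
54 = 1 × 32 + 22
32 = 1 × 22 + 10
22 = 2 × 10 + 2
10 = 5 × 2 + 0
GCD(54, 32) = 2

LCM formula: LCM(a, b) = (a × b) / GCD(a, b)
LCM(54, 32) = (54 × 32) / 2
LCM(54, 32) = 1728 / 2
LCM(54, 32) = 864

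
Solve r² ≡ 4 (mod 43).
The square roots of 4 mod 43 are 41 and 2. Verify: 41² = 1681 ≡ 4 (mod 43)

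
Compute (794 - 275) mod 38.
25

(794 - 275) = 519
519 mod 38 = 25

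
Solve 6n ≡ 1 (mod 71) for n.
12

Using Extended Euclidean Algorithm:
gcd(6, 71) = 1
Bezout coefficients: 6 × 12 + 71 × -1 = 1
So 6 × 12 ≡ 1 (mod 71)
The inverse is 12 mod 71 = 12
Verification: 6 × 12 = 72 = 1 × 71 + 1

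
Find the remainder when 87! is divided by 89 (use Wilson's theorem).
(88)! = (87)! × (88) ≡ -1 (mod 89). So (87)! ≡ -1 × (88)^(-1) ≡ (-1)×(-1) = 1 (mod 89)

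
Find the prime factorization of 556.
2^2 × 139

Divide by primes starting from smallest:
556 ÷ 2 = 278
278 ÷ 2 = 139
139 ÷ 139 = 1

556 = 2^2 × 139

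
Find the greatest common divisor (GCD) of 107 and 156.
1

Using the Euclidean algorithm:
107 = 0 × 156 + 107
156 = 1 × 107 + 49
107 = 2 × 49 + 9
49 = 5 × 9 + 4
9 = 2 × 4 + 1
4 = 4 × 1 + 0

GCD(107, 156) = 1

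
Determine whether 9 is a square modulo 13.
By Euler's criterion: 9^{6} ≡ 1 (mod 13). Since this equals 1, 9 is a QR.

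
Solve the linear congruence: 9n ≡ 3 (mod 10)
7

Since gcd(9, 10) = 1 divides 3, a solution exists.
Multiply both sides by the inverse of 9 mod 10:
  9^(-1) mod 10 = 9
  x ≡ 9 × 3 ≡ 27 ≡ 7 (mod 10)
Verification: 9 × 7 = 63 = 6 × 10 + 3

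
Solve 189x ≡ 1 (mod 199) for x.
189^(-1) ≡ 179 (mod 199). Verification: 189 × 179 = 33831 ≡ 1 (mod 199)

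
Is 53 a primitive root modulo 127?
p - 1 = 126 has prime divisors 2, 3, 7. Check 53^(126/q) mod 127 for each: 53^(126/2) = 53^63 ≡ 126, 53^(126/3) = 53^42 ≡ 19, 53^(126/7) = 53^18 ≡ 16 (mod 127). None of these is 1, so 53 has order 126 = φ(127), so it is a primitive root mod 127.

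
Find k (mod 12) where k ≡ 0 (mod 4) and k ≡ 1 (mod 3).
M = 4 × 3 = 12. M₁ = 3, y₁ ≡ 3 (mod 4). M₂ = 4, y₂ ≡ 1 (mod 3). k = 0×3×3 + 1×4×1 ≡ 4 (mod 12)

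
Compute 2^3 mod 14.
3 = 2 + 1 (binary 11). Repeated squaring mod 14: 2^1 ≡ 2; 2^2 ≡ 2² = 4 ≡ 4. Multiply: 2^3 = 2^2 × 2^1 ≡ 4 × 2 (mod 14): 4 × 2 = 8 ≡ 8. So 2^3 ≡ 8 (mod 14).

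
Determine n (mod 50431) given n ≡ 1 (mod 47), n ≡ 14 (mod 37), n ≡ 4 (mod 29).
236

Using the Chinese Remainder Theorem:
M = product of moduli = 50431
For equation 1: M_1 = 1073, 1073 ≡ 39 (mod 47), inverse of 1073 mod 47 is 41 (check: 39 × 41 = 1599 ≡ 1 (mod 47))
For equation 2: M_2 = 1363, 1363 ≡ 31 (mod 37), inverse of 1363 mod 37 is 6 (check: 31 × 6 = 186 ≡ 1 (mod 37))
For equation 3: M_3 = 1739, 1739 ≡ 28 (mod 29), inverse of 1739 mod 29 is 28 (check: 28 × 28 = 784 ≡ 1 (mod 29))
Combine: n ≡ Σ r_i×M_i×(M_i⁻¹ mod m_i) = 1×1073×41 + 14×1363×6 + 4×1739×28 = 43993 + 114492 + 194768 = 353253
353253 mod 50431 = 236
n ≡ 236 (mod 50431)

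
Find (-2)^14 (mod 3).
Using Fermat: (-2)^{2} ≡ 1 (mod 3). 14 ≡ 0 (mod 2). So (-2)^{14} ≡ (-2)^{0} ≡ 1 (mod 3)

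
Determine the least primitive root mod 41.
p - 1 = 40 has prime divisors 2, 5. h is a primitive root mod 41 iff h^(40/q) ≢ 1 (mod 41) for each such q.
h = 2: 2^20 ≡ 1, 2^8 ≡ 10 (mod 41); 2^20 ≡ 1, so not a primitive root.
h = 3: 3^20 ≡ 40, 3^8 ≡ 1 (mod 41); 3^8 ≡ 1, so not a primitive root.
h = 4: 4^20 ≡ 1, 4^8 ≡ 18 (mod 41); 4^20 ≡ 1, so not a primitive root.
h = 5: 5^20 ≡ 1, 5^8 ≡ 18 (mod 41); 5^20 ≡ 1, so not a primitive root.
h = 6: 6^20 ≡ 40, 6^8 ≡ 10 (mod 41); none is 1, so 6 has order 40 and is a primitive root.
The smallest primitive root mod 41 is g = 6.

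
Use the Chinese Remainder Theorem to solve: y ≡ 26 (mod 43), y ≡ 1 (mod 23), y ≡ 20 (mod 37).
25439

Using the Chinese Remainder Theorem:
M = product of moduli = 36593
For equation 1: M_1 = 851, 851 ≡ 34 (mod 43), inverse of 851 mod 43 is 19 (check: 34 × 19 = 646 ≡ 1 (mod 43))
For equation 2: M_2 = 1591, 1591 ≡ 4 (mod 23), inverse of 1591 mod 23 is 6 (check: 4 × 6 = 24 ≡ 1 (mod 23))
For equation 3: M_3 = 989, 989 ≡ 27 (mod 37), inverse of 989 mod 37 is 11 (check: 27 × 11 = 297 ≡ 1 (mod 37))
Combine: y ≡ Σ r_i×M_i×(M_i⁻¹ mod m_i) = 26×851×19 + 1×1591×6 + 20×989×11 = 420394 + 9546 + 217580 = 647520
647520 mod 36593 = 25439
y ≡ 25439 (mod 36593)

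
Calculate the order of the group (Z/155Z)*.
120

Prime factorization: 155 = 5 × 31
Using the formula φ(n) = n × Π(1 - 1/p) for each prime factor p:
φ(155) = 155 × (1 - 1/5) × (1 - 1/31)
φ(155) = 120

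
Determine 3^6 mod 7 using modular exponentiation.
6 = 4 + 2 (binary 110). Repeated squaring mod 7: 3^1 ≡ 3; 3^2 ≡ 3² = 9 ≡ 2; 3^4 ≡ 2² = 4 ≡ 4. Multiply: 3^6 = 3^4 × 3^2 ≡ 4 × 2 (mod 7): 4 × 2 = 8 ≡ 1. So 3^6 ≡ 1 (mod 7).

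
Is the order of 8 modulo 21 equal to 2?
Yes, ord_21(8) = 2.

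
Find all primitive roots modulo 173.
Primitive roots mod 173: {2, 3, 5, 7, 8, 11, 12, 17, 18, 19, 20, 26, 27, 28, 30, 32, 39, 42, 44, 45, 46, 48, 50, 53, 58, 59, 61, 62, 63, 65, 66, 68, 69, 70, 71, 72, 74, 75, 76, 79, 82, 86, 87, 91, 94, 97, 98, 99, 101, 102, 103, 104, 105, 107, 108, 110, 111, 112, 114, 115, 120, 123, 125, 127, 128, 129, 131, 134, 141, 143, 145, 146, 147, 153, 154, 155, 156, 161, 162, 165, 166, 168, 170, 171}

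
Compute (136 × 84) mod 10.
4

(136 × 84) = 11424
11424 mod 10 = 4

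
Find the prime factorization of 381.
3 × 127

Divide by primes starting from smallest:
381 ÷ 3 = 127
127 ÷ 127 = 1

381 = 3 × 127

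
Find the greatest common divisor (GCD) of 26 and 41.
1

Using the Euclidean algorithm:
26 = 0 × 41 + 26
41 = 1 × 26 + 15
26 = 1 × 15 + 11
15 = 1 × 11 + 4
11 = 2 × 4 + 3
4 = 1 × 3 + 1
3 = 3 × 1 + 0

GCD(26, 41) = 1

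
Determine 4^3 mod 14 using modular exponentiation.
3 = 2 + 1 (binary 11). Repeated squaring mod 14: 4^1 ≡ 4; 4^2 ≡ 4² = 16 ≡ 2. Multiply: 4^3 = 4^2 × 4^1 ≡ 2 × 4 (mod 14): 2 × 4 = 8 ≡ 8. So 4^3 ≡ 8 (mod 14).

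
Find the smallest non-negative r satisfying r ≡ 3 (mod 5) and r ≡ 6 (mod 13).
M = 5 × 13 = 65. M₁ = 13, y₁ ≡ 2 (mod 5). M₂ = 5, y₂ ≡ 8 (mod 13). r = 3×13×2 + 6×5×8 ≡ 58 (mod 65)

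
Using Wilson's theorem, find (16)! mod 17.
By Wilson's theorem, (16)! ≡ -1 ≡ 16 (mod 17)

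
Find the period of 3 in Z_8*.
Powers of 3 mod 8: 3^1≡3, 3^2≡1. Order = 2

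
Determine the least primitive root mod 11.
p - 1 = 10 has prime divisors 2, 5. h is a primitive root mod 11 iff h^(10/q) ≢ 1 (mod 11) for each such q.
h = 2: 2^5 ≡ 10, 2^2 ≡ 4 (mod 11); none is 1, so 2 has order 10 and is a primitive root.
The smallest primitive root mod 11 is g = 2.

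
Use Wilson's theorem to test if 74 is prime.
(73)! mod 74 = 0. Since 0 ≢ -1 (mod 74), 74 is not prime.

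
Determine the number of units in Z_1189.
1120

Prime factorization: 1189 = 29 × 41
Using the formula φ(n) = n × Π(1 - 1/p) for each prime factor p:
φ(1189) = 1189 × (1 - 1/29) × (1 - 1/41)
φ(1189) = 1120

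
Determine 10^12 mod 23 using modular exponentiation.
Using repeated squaring. 12 = 8 + 4 (binary 1100). Repeated squaring mod 23: 10^1 ≡ 10; 10^2 ≡ 10² = 100 ≡ 8; 10^4 ≡ 8² = 64 ≡ 18; 10^8 ≡ 18² = 324 ≡ 2. Multiply: 10^12 = 10^8 × 10^4 ≡ 2 × 18 (mod 23): 2 × 18 = 36 ≡ 13. So 10^12 ≡ 13 (mod 23).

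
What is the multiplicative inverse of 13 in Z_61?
47

Using Extended Euclidean Algorithm:
gcd(13, 61) = 1
Bezout coefficients: 13 × -14 + 61 × 3 = 1
So 13 × -14 ≡ 1 (mod 61)
The inverse is -14 mod 61 = 47
Verification: 13 × 47 = 611 = 10 × 61 + 1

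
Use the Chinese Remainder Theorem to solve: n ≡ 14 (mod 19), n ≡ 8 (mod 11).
52

Using the Chinese Remainder Theorem:
M = product of moduli = 209
For equation 1: M_1 = 11, 11 ≡ 11 (mod 19), inverse of 11 mod 19 is 7 (check: 11 × 7 = 77 ≡ 1 (mod 19))
For equation 2: M_2 = 19, 19 ≡ 8 (mod 11), inverse of 19 mod 11 is 7 (check: 8 × 7 = 56 ≡ 1 (mod 11))
Combine: n ≡ Σ r_i×M_i×(M_i⁻¹ mod m_i) = 14×11×7 + 8×19×7 = 1078 + 1064 = 2142
2142 mod 209 = 52
n ≡ 52 (mod 209)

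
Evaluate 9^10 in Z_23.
10 = 8 + 2 (binary 1010). Repeated squaring mod 23: 9^1 ≡ 9; 9^2 ≡ 9² = 81 ≡ 12; 9^4 ≡ 12² = 144 ≡ 6; 9^8 ≡ 6² = 36 ≡ 13. Multiply: 9^10 = 9^8 × 9^2 ≡ 13 × 12 (mod 23): 13 × 12 = 156 ≡ 18. So 9^10 ≡ 18 (mod 23).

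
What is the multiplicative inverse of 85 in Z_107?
34

Using Extended Euclidean Algorithm:
gcd(85, 107) = 1
Bezout coefficients: 85 × 34 + 107 × -27 = 1
So 85 × 34 ≡ 1 (mod 107)
The inverse is 34 mod 107 = 34
Verification: 85 × 34 = 2890 = 27 × 107 + 1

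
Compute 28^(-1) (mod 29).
28^(-1) ≡ 28 (mod 29). Verification: 28 × 28 = 784 ≡ 1 (mod 29)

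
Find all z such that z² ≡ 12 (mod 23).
The square roots of 12 mod 23 are 9 and 14. Verify: 9² = 81 ≡ 12 (mod 23)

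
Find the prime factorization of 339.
3 × 113

Divide by primes starting from smallest:
339 ÷ 3 = 113
113 ÷ 113 = 1

339 = 3 × 113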